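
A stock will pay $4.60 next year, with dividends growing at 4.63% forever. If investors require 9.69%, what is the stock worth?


Formula: P = D1 / (r - g)
Spread: r - g = 0.0969 - 0.0463 = 0.0506
Substituting: P = $4.60 / 0.0506
P = $90.91

$90.91


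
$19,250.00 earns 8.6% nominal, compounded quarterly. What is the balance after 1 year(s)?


Formula: FV = P * (1 + r/m)^(m*t)
Period rate: r/m = 0.086 / 4 = 0.0215
Total periods: m*t = 4 * 1 = 4
Growth factor: (1 + 0.0215)^4 = 1.088813
FV = $19,250.00 * 1.088813 = $20,959.66

$20,959.66


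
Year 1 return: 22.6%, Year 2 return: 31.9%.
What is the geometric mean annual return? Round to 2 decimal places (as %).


Formula: Geometric mean = ((1+r1)*(1+r2))^(1/2) - 1
Product: (1 + 0.226) * (1 + 0.319) = 1.226 * 1.319 = 1.617094
Square root: 1.617094^0.5 = 1.27165
Geometric mean = 1.27165 - 1 = 0.27165
As percentage: 27.17%

27.17%


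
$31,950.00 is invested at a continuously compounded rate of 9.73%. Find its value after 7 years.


Formula: FV = P * e^(r*t)
Exponent: r*t = 0.0973 * 7 = 0.6811
e^(0.6811) = 1.97605
FV = $31,950.00 * 1.97605 = $63,134.80

$63,134.80


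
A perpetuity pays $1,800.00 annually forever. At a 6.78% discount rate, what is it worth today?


Formula: PV = C / r
Substituting: PV = $1,800.00 / 0.0678
PV = $26,548.67

$26,548.67


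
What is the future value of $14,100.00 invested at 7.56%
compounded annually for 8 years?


Formula: FV = P * (1 + r)^n
Substituting: FV = $14,100.00 * (1 + 0.0756)^8
Growth factor: (1.0756)^8 = 1.791457
FV = $14,100.00 * 1.791457 = $25,259.54

$25,259.54


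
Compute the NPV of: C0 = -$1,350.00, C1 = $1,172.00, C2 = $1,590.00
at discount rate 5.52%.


Formula: NPV = C0 + C1/(1+r) + C2/(1+r)^2
Discount C1: $1,172.00 / (1 + 0.0552) = $1,110.69
Discount C2: $1,590.00 / (1 + 0.0552)^2 = $1,428.00
NPV = -$1,350.00 + $1,110.69 + $1,428.00 = $1,188.69

$1,188.69


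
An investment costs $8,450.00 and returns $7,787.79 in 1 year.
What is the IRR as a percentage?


Formula: IRR = C1/C0 - 1
Substituting: IRR = $7,787.79 / $8,450.00 - 1
Ratio: 0.921632 - 1 = -0.078368
IRR = -7.8368%

-7.8368%


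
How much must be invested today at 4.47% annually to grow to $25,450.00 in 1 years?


Formula: PV = FV / (1 + r)^n
Substituting: PV = $25,450.00 / (1 + 0.0447)^1
Discount factor: (1.0447)^1 = 1.0447
PV = $25,450.00 / 1.0447 = $24,361.06

$24,361.06


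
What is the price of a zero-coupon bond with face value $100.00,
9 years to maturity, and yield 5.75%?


Formula: Price = FV / (1 + r)^n
Substituting: Price = $100.00 / (1 + 0.0575)^9
Discount factor: (1.0575)^9 = 1.653954
Price = $100.00 / 1.653954 = $60.46

$60.46


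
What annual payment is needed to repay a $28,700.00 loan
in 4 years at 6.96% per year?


Formula: PMT = PV * r / (1 - (1+r)^(-n))
Denominator: 1 - (1 + 0.0696)^(-4) = 0.235963
Numerator: $28,700.00 * 0.0696 = 1997.52
PMT = 1997.52 / 0.235963 = $8,465.40

$8,465.40


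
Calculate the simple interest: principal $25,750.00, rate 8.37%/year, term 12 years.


Formula: I = P * r * t
Substituting: I = $25,750.00 * 0.0837 * 12
Step: I = $25,750.00 * 1.0044
I = $25,863.30

$25,863.30


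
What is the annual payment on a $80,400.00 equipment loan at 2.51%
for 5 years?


Formula: PMT = PV * r / (1 - (1+r)^(-n))
Denominator: 1 - (1 + 0.0251)^(-5) = 0.116577
Numerator: $80,400.00 * 0.0251 = 2018.04
PMT = 2018.04 / 0.116577 = $17,310.83

$17,310.83


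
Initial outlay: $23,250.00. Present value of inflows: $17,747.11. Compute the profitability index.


Formula: PI = PV(cash flows) / initial investment
Substituting: PI = $17,747.11 / $23,250.00
PI = 0.7633

0.7633


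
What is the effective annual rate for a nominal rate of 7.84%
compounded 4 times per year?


Formula: EAR = (1 + r/m)^m - 1
Period rate: r/m = 0.0784 / 4 = 0.0196
Compounding: (1 + 0.0196)^4 = 1.080735
EAR = 1.080735 - 1 = 0.080735

0.080735


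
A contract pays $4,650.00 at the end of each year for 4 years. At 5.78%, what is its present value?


Formula: PV = PMT * (1 - (1+r)^(-n)) / r
Discount factor: (1 + 0.0578)^(-4) = 0.798704
Bracket: 1 - 0.798704 = 0.201296
PV = $4,650.00 * 0.201296 / 0.0578 = $16,194.24

$16,194.24


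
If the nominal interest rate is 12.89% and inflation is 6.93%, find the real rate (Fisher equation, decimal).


Formula: (1 + r_real) = (1 + r_nom) / (1 + inflation)
Substituting: (1 + r_real) = 1.1289 / 1.0693
(1 + r_real) = 1.055737
r_real = 1.055737 - 1 = 0.055737

0.055737


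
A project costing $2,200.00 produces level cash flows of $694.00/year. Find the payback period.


Formula: Payback = investment / annual cash flow
Substituting: Payback = $2,200.00 / $694.00
Payback = 3.17 years

3.17 years


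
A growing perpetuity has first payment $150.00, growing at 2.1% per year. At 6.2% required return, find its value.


Formula: PV = C / (r - g)
Spread: r - g = 0.062 - 0.021 = 0.041
Substituting: PV = $150.00 / 0.041
PV = $3,658.54

$3,658.54


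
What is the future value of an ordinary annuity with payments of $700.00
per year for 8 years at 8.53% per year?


Formula: FV = PMT * ((1+r)^n - 1) / r
Growth factor: (1 + 0.0853)^8 = 1.924857
Numerator: 1.924857 - 1 = 0.924857
FV = $700.00 * 0.924857 / 0.0853 = $7,589.68

$7,589.68


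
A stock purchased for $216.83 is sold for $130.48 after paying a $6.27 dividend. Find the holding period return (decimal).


Formula: HPR = (P1 - P0 + D) / P0
Gain: $130.48 - $216.83 + $6.27 = -$80.08
HPR = -$80.08 / $216.83 = -0.3693

-0.3693


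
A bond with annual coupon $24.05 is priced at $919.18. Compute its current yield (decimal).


Formula: Current yield = annual coupon / price
Substituting: CY = $24.05 / $919.18
CY = 0.026165

0.026165


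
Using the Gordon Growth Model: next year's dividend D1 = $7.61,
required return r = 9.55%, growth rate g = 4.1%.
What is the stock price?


Formula: P = D1 / (r - g)
Spread: r - g = 0.0955 - 0.041 = 0.0545
Substituting: P = $7.61 / 0.0545
P = $139.63

$139.63


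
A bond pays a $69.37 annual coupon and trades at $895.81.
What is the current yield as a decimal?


Formula: Current yield = annual coupon / price
Substituting: CY = $69.37 / $895.81
CY = 0.077438

0.077438


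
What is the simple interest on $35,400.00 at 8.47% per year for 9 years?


Formula: I = P * r * t
Substituting: I = $35,400.00 * 0.0847 * 9
Step: I = $35,400.00 * 0.7623
I = $26,985.42

$26,985.42


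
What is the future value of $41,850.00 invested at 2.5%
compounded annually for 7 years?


Formula: FV = P * (1 + r)^n
Substituting: FV = $41,850.00 * (1 + 0.025)^7
Growth factor: (1.025)^7 = 1.188686
FV = $41,850.00 * 1.188686 = $49,746.50

$49,746.50


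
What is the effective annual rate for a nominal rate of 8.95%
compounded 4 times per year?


Formula: EAR = (1 + r/m)^m - 1
Period rate: r/m = 0.0895 / 4 = 0.022375
Compounding: (1 + 0.022375)^4 = 1.092549
EAR = 1.092549 - 1 = 0.092549

0.092549


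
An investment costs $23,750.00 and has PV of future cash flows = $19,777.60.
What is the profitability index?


Formula: PI = PV(cash flows) / initial investment
Substituting: PI = $19,777.60 / $23,750.00
PI = 0.8327

0.8327


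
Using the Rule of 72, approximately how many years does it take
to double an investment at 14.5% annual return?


Formula: Years ≈ 72 / r
Substituting: Years ≈ 72 / 14.5
Years ≈ 5.0

5.0 years


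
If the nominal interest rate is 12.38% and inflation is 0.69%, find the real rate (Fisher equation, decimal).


Formula: (1 + r_real) = (1 + r_nom) / (1 + inflation)
Substituting: (1 + r_real) = 1.1238 / 1.0069
(1 + r_real) = 1.116099
r_real = 1.116099 - 1 = 0.116099

0.116099


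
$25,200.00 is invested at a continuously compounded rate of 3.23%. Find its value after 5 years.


Formula: FV = P * e^(r*t)
Exponent: r*t = 0.0323 * 5 = 0.1615
e^(0.1615) = 1.175272
FV = $25,200.00 * 1.175272 = $29,616.87

$29,616.87


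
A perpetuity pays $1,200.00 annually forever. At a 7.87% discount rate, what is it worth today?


Formula: PV = C / r
Substituting: PV = $1,200.00 / 0.0787
PV = $15,247.78

$15,247.78


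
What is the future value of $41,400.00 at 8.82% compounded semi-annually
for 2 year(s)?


Formula: FV = P * (1 + r/m)^(m*t)
Period rate: r/m = 0.0882 / 2 = 0.0441
Total periods: m*t = 2 * 2 = 4
Growth factor: (1 + 0.0441)^4 = 1.188416
FV = $41,400.00 * 1.188416 = $49,200.41

$49,200.41


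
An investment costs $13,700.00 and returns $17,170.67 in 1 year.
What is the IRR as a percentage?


Formula: IRR = C1/C0 - 1
Substituting: IRR = $17,170.67 / $13,700.00 - 1
Ratio: 1.253334 - 1 = 0.253334
IRR = 25.3334%

25.3334%


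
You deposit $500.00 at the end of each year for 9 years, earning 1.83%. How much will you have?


Formula: FV = PMT * ((1+r)^n - 1) / r
Growth factor: (1 + 0.0183)^9 = 1.177285
Numerator: 1.177285 - 1 = 0.177285
FV = $500.00 * 0.177285 / 0.0183 = $4,843.86

$4,843.86


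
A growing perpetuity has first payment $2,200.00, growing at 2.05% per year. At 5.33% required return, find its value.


Formula: PV = C / (r - g)
Spread: r - g = 0.0533 - 0.0205 = 0.0328
Substituting: PV = $2,200.00 / 0.0328
PV = $67,073.17

$67,073.17


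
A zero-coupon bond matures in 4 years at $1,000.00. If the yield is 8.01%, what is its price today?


Formula: Price = FV / (1 + r)^n
Substituting: Price = $1,000.00 / (1 + 0.0801)^4
Discount factor: (1.0801)^4 = 1.360993
Price = $1,000.00 / 1.360993 = $734.76

$734.76


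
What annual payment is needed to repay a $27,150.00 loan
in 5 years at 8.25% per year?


Formula: PMT = PV * r / (1 - (1+r)^(-n))
Denominator: 1 - (1 + 0.0825)^(-5) = 0.32724
Numerator: $27,150.00 * 0.0825 = 2239.875
PMT = 2239.875 / 0.32724 = $6,844.76

$6,844.76


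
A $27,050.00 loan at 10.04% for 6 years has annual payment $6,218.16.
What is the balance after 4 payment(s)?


Formula: Balance = PV*(1+r)^k - PMT*((1+r)^k - 1)/r
Growth: (1 + 0.1004)^4 = 1.466231
Accumulated factor: ((1+r)^k - 1)/r = 4.643733
Balance = $27,050.00 * 1.466231 - $6,218.16 * 4.643733
Balance = $10,786.07

$10,786.07


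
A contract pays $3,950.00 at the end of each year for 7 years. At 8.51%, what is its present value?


Formula: PV = PMT * (1 - (1+r)^(-n)) / r
Discount factor: (1 + 0.0851)^(-7) = 0.564562
Bracket: 1 - 0.564562 = 0.435438
PV = $3,950.00 * 0.435438 / 0.0851 = $20,211.28

$20,211.28


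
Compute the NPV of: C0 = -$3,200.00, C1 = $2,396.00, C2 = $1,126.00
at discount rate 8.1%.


Formula: NPV = C0 + C1/(1+r) + C2/(1+r)^2
Discount C1: $2,396.00 / (1 + 0.081) = $2,216.47
Discount C2: $1,126.00 / (1 + 0.081)^2 = $963.58
NPV = -$3,200.00 + $2,216.47 + $963.58 = -$19.96

-$19.96


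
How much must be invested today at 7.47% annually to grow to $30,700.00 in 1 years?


Formula: PV = FV / (1 + r)^n
Substituting: PV = $30,700.00 / (1 + 0.0747)^1
Discount factor: (1.0747)^1 = 1.0747
PV = $30,700.00 / 1.0747 = $28,566.11

$28,566.11


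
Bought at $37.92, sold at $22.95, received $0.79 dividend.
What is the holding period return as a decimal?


Formula: HPR = (P1 - P0 + D) / P0
Gain: $22.95 - $37.92 + $0.79 = -$14.18
HPR = -$14.18 / $37.92 = -0.3739

-0.3739


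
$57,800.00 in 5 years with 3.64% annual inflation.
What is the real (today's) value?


Formula: Real value = nominal / (1 + inflation)^years
Price level: (1 + 0.0364)^5 = 1.195741
Real value = $57,800.00 / 1.195741 = $48,338.24

$48,338.24


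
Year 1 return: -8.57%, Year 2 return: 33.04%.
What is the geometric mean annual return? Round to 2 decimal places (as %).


Formula: Geometric mean = ((1+r1)*(1+r2))^(1/2) - 1
Product: (1 + -0.0857) * (1 + 0.3304) = 0.9143 * 1.3304 = 1.216385
Square root: 1.216385^0.5 = 1.102898
Geometric mean = 1.102898 - 1 = 0.102898
As percentage: 10.29%

10.29%


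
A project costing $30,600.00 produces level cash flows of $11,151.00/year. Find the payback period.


Formula: Payback = investment / annual cash flow
Substituting: Payback = $30,600.00 / $11,151.00
Payback = 2.7441 years

2.7441 years


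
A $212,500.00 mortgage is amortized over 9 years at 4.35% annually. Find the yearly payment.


Formula: PMT = PV * r / (1 - (1+r)^(-n))
Denominator: 1 - (1 + 0.0435)^(-9) = 0.31834
Numerator: $212,500.00 * 0.0435 = 9243.75
PMT = 9243.75 / 0.31834 = $29,037.37

$29,037.37


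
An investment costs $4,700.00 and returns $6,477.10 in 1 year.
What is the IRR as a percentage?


Formula: IRR = C1/C0 - 1
Substituting: IRR = $6,477.10 / $4,700.00 - 1
Ratio: 1.378106 - 1 = 0.378106
IRR = 37.8106%

37.8106%


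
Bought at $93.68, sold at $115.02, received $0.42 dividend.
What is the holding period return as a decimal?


Formula: HPR = (P1 - P0 + D) / P0
Gain: $115.02 - $93.68 + $0.42 = $21.76
HPR = $21.76 / $93.68 = 0.2323

0.2323


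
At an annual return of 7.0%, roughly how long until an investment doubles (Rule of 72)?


Formula: Years ≈ 72 / r
Substituting: Years ≈ 72 / 7.0
Years ≈ 10.3

10.3 years


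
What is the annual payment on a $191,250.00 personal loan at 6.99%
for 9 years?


Formula: PMT = PV * r / (1 - (1+r)^(-n))
Denominator: 1 - (1 + 0.0699)^(-9) = 0.455609
Numerator: $191,250.00 * 0.0699 = 13368.375
PMT = 13368.375 / 0.455609 = $29,341.80

$29,341.80


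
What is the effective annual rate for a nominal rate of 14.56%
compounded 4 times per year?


Formula: EAR = (1 + r/m)^m - 1
Period rate: r/m = 0.1456 / 4 = 0.0364
Compounding: (1 + 0.0364)^4 = 1.153744
EAR = 1.153744 - 1 = 0.153744

0.153744


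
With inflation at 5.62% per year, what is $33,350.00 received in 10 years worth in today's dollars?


Formula: Real value = nominal / (1 + inflation)^years
Price level: (1 + 0.0562)^10 = 1.727673
Real value = $33,350.00 / 1.727673 = $19,303.42

$19,303.42


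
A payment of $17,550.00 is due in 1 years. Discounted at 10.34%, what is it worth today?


Formula: PV = FV / (1 + r)^n
Substituting: PV = $17,550.00 / (1 + 0.1034)^1
Discount factor: (1.1034)^1 = 1.1034
PV = $17,550.00 / 1.1034 = $15,905.38

$15,905.38


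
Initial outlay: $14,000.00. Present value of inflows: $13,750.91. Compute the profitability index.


Formula: PI = PV(cash flows) / initial investment
Substituting: PI = $13,750.91 / $14,000.00
PI = 0.9822

0.9822


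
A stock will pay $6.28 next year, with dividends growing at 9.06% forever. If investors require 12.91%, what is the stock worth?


Formula: P = D1 / (r - g)
Spread: r - g = 0.1291 - 0.0906 = 0.0385
Substituting: P = $6.28 / 0.0385
P = $163.12

$163.12


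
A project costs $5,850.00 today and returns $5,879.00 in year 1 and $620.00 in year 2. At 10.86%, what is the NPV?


Formula: NPV = C0 + C1/(1+r) + C2/(1+r)^2
Discount C1: $5,879.00 / (1 + 0.1086) = $5,303.08
Discount C2: $620.00 / (1 + 0.1086)^2 = $504.48
NPV = -$5,850.00 + $5,303.08 + $504.48 = -$42.44

-$42.44


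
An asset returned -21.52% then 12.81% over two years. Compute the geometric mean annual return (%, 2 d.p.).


Formula: Geometric mean = ((1+r1)*(1+r2))^(1/2) - 1
Product: (1 + -0.2152) * (1 + 0.1281) = 0.7848 * 1.1281 = 0.885333
Square root: 0.885333^0.5 = 0.940921
Geometric mean = 0.940921 - 1 = -0.059079
As percentage: -5.91%

-5.91%


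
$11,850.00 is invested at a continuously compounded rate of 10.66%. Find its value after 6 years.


Formula: FV = P * e^(r*t)
Exponent: r*t = 0.1066 * 6 = 0.6396
e^(0.6396) = 1.895722
FV = $11,850.00 * 1.895722 = $22,464.31

$22,464.31


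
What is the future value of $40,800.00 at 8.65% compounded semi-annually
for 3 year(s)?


Formula: FV = P * (1 + r/m)^(m*t)
Period rate: r/m = 0.0865 / 2 = 0.04325
Total periods: m*t = 2 * 3 = 6
Growth factor: (1 + 0.04325)^6 = 1.28923
FV = $40,800.00 * 1.28923 = $52,600.58

$52,600.58


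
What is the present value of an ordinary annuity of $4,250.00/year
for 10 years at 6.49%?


Formula: PV = PMT * (1 - (1+r)^(-n)) / r
Discount factor: (1 + 0.0649)^(-10) = 0.533227
Bracket: 1 - 0.533227 = 0.466773
PV = $4,250.00 * 0.466773 / 0.0649 = $30,566.83

$30,566.83


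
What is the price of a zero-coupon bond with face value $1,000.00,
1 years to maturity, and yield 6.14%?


Formula: Price = FV / (1 + r)^n
Substituting: Price = $1,000.00 / (1 + 0.0614)^1
Discount factor: (1.0614)^1 = 1.0614
Price = $1,000.00 / 1.0614 = $942.15

$942.15


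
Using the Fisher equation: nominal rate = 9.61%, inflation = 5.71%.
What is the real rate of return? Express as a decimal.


Formula: (1 + r_real) = (1 + r_nom) / (1 + inflation)
Substituting: (1 + r_real) = 1.0961 / 1.0571
(1 + r_real) = 1.036893
r_real = 1.036893 - 1 = 0.036893

0.036893


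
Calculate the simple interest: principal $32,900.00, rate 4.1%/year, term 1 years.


Formula: I = P * r * t
Substituting: I = $32,900.00 * 0.041 * 1
Step: I = $32,900.00 * 0.041
I = $1,348.90

$1,348.90


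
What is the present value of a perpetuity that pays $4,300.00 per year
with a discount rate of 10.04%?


Formula: PV = C / r
Substituting: PV = $4,300.00 / 0.1004
PV = $42,828.69

$42,828.69


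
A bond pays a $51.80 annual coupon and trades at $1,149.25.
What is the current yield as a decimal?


Formula: Current yield = annual coupon / price
Substituting: CY = $51.80 / $1,149.25
CY = 0.045073

0.045073


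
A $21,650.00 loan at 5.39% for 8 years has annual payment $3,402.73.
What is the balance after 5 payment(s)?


Formula: Balance = PV*(1+r)^k - PMT*((1+r)^k - 1)/r
Growth: (1 + 0.0539)^5 = 1.300161
Accumulated factor: ((1+r)^k - 1)/r = 5.568843
Balance = $21,650.00 * 1.300161 - $3,402.73 * 5.568843
Balance = $9,199.21

$9,199.21


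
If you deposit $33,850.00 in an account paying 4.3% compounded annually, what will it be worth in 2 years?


Formula: FV = P * (1 + r)^n
Substituting: FV = $33,850.00 * (1 + 0.043)^2
Growth factor: (1.043)^2 = 1.087849
FV = $33,850.00 * 1.087849 = $36,823.69

$36,823.69


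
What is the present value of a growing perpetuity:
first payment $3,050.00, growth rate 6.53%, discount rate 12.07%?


Formula: PV = C / (r - g)
Spread: r - g = 0.1207 - 0.0653 = 0.0554
Substituting: PV = $3,050.00 / 0.0554
PV = $55,054.15

$55,054.15


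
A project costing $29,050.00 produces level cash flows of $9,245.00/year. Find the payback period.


Formula: Payback = investment / annual cash flow
Substituting: Payback = $29,050.00 / $9,245.00
Payback = 3.1422 years

3.1422 years


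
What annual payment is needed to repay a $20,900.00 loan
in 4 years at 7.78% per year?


Formula: PMT = PV * r / (1 - (1+r)^(-n))
Denominator: 1 - (1 + 0.0778)^(-4) = 0.25895
Numerator: $20,900.00 * 0.0778 = 1626.02
PMT = 1626.02 / 0.25895 = $6,279.27

$6,279.27


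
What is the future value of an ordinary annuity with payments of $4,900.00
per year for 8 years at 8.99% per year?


Formula: FV = PMT * ((1+r)^n - 1) / r
Growth factor: (1 + 0.0899)^8 = 1.991101
Numerator: 1.991101 - 1 = 0.991101
FV = $4,900.00 * 0.991101 / 0.0899 = $54,019.95

$54,019.95


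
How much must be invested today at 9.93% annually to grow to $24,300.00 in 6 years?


Formula: PV = FV / (1 + r)^n
Substituting: PV = $24,300.00 / (1 + 0.0993)^6
Discount factor: (1.0993)^6 = 1.764808
PV = $24,300.00 / 1.764808 = $13,769.21

$13,769.21


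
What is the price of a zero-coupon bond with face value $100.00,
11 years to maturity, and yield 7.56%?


Formula: Price = FV / (1 + r)^n
Substituting: Price = $100.00 / (1 + 0.0756)^11
Discount factor: (1.0756)^11 = 2.22925
Price = $100.00 / 2.22925 = $44.86

$44.86


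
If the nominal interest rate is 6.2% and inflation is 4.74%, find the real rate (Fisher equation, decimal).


Formula: (1 + r_real) = (1 + r_nom) / (1 + inflation)
Substituting: (1 + r_real) = 1.062 / 1.0474
(1 + r_real) = 1.013939
r_real = 1.013939 - 1 = 0.013939

0.013939


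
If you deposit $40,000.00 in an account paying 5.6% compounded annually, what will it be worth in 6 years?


Formula: FV = P * (1 + r)^n
Substituting: FV = $40,000.00 * (1 + 0.056)^6
Growth factor: (1.056)^6 = 1.386703
FV = $40,000.00 * 1.386703 = $55,468.13

$55,468.13


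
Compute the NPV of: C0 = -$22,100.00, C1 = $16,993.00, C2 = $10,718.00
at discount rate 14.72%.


Formula: NPV = C0 + C1/(1+r) + C2/(1+r)^2
Discount C1: $16,993.00 / (1 + 0.1472) = $14,812.59
Discount C2: $10,718.00 / (1 + 0.1472)^2 = $8,143.96
NPV = -$22,100.00 + $14,812.59 + $8,143.96 = $856.54

$856.54


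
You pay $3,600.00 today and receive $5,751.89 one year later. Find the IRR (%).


Formula: IRR = C1/C0 - 1
Substituting: IRR = $5,751.89 / $3,600.00 - 1
Ratio: 1.597747 - 1 = 0.597747
IRR = 59.7747%

59.7747%


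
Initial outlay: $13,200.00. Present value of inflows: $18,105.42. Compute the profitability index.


Formula: PI = PV(cash flows) / initial investment
Substituting: PI = $18,105.42 / $13,200.00
PI = 1.3716

1.3716


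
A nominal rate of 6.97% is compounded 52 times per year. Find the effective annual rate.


Formula: EAR = (1 + r/m)^m - 1
Period rate: r/m = 0.0697 / 52 = 0.00134
Compounding: (1 + 0.00134)^52 = 1.072136
EAR = 1.072136 - 1 = 0.072136

0.072136


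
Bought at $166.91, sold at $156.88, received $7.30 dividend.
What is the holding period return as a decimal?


Formula: HPR = (P1 - P0 + D) / P0
Gain: $156.88 - $166.91 + $7.30 = -$2.73
HPR = -$2.73 / $166.91 = -0.0164

-0.0164


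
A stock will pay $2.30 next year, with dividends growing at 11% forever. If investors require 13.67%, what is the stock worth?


Formula: P = D1 / (r - g)
Spread: r - g = 0.1367 - 0.11 = 0.0267
Substituting: P = $2.30 / 0.0267
P = $86.14

$86.14


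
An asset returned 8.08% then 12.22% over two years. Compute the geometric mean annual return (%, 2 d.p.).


Formula: Geometric mean = ((1+r1)*(1+r2))^(1/2) - 1
Product: (1 + 0.0808) * (1 + 0.1222) = 1.0808 * 1.1222 = 1.212874
Square root: 1.212874^0.5 = 1.101305
Geometric mean = 1.101305 - 1 = 0.101305
As percentage: 10.13%

10.13%


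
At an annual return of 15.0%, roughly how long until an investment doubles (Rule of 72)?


Formula: Years ≈ 72 / r
Substituting: Years ≈ 72 / 15.0
Years ≈ 4.8

4.8 years


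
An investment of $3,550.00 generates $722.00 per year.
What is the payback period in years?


Formula: Payback = investment / annual cash flow
Substituting: Payback = $3,550.00 / $722.00
Payback = 4.9169 years

4.9169 years


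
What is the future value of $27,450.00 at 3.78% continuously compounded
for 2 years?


Formula: FV = P * e^(r*t)
Exponent: r*t = 0.0378 * 2 = 0.0756
e^(0.0756) = 1.078531
FV = $27,450.00 * 1.078531 = $29,605.68

$29,605.68


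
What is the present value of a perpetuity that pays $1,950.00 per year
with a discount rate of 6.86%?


Formula: PV = C / r
Substituting: PV = $1,950.00 / 0.0686
PV = $28,425.66

$28,425.66


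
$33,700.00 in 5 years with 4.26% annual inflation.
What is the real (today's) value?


Formula: Real value = nominal / (1 + inflation)^years
Price level: (1 + 0.0426)^5 = 1.231937
Real value = $33,700.00 / 1.231937 = $27,355.29

$27,355.29


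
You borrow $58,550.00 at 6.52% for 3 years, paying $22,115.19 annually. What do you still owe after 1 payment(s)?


Formula: Balance = PV*(1+r)^k - PMT*((1+r)^k - 1)/r
Growth: (1 + 0.0652)^1 = 1.0652
Accumulated factor: ((1+r)^k - 1)/r = 1.0
Balance = $58,550.00 * 1.0652 - $22,115.19 * 1.0
Balance = $40,252.27

$40,252.27


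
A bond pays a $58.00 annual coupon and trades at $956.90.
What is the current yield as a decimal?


Formula: Current yield = annual coupon / price
Substituting: CY = $58.00 / $956.90
CY = 0.060612

0.060612


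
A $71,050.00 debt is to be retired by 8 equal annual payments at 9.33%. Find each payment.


Formula: PMT = PV * r / (1 - (1+r)^(-n))
Denominator: 1 - (1 + 0.0933)^(-8) = 0.510125
Numerator: $71,050.00 * 0.0933 = 6628.965
PMT = 6628.965 / 0.510125 = $12,994.78

$12,994.78


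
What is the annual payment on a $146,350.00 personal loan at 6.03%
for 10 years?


Formula: PMT = PV * r / (1 - (1+r)^(-n))
Denominator: 1 - (1 + 0.0603)^(-10) = 0.443183
Numerator: $146,350.00 * 0.0603 = 8824.905
PMT = 8824.905 / 0.443183 = $19,912.55

$19,912.55


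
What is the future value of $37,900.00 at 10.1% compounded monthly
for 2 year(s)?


Formula: FV = P * (1 + r/m)^(m*t)
Period rate: r/m = 0.101 / 12 = 0.008417
Total periods: m*t = 12 * 2 = 24
Growth factor: (1 + 0.008417)^24 = 1.222814
FV = $37,900.00 * 1.222814 = $46,344.65

$46,344.65


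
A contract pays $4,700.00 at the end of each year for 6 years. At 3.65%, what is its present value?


Formula: PV = PMT * (1 - (1+r)^(-n)) / r
Discount factor: (1 + 0.0365)^(-6) = 0.806462
Bracket: 1 - 0.806462 = 0.193538
PV = $4,700.00 * 0.193538 / 0.0365 = $24,921.27

$24,921.27


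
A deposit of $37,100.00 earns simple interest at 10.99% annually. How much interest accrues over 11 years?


Formula: I = P * r * t
Substituting: I = $37,100.00 * 0.1099 * 11
Step: I = $37,100.00 * 1.2089
I = $44,850.19

$44,850.19


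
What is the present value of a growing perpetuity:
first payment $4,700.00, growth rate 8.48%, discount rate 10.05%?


Formula: PV = C / (r - g)
Spread: r - g = 0.1005 - 0.0848 = 0.0157
Substituting: PV = $4,700.00 / 0.0157
PV = $299,363.06

$299,363.06


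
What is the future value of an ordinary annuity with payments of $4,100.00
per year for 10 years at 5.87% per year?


Formula: FV = PMT * ((1+r)^n - 1) / r
Growth factor: (1 + 0.0587)^10 = 1.769005
Numerator: 1.769005 - 1 = 0.769005
FV = $4,100.00 * 0.769005 / 0.0587 = $53,712.46

$53,712.46


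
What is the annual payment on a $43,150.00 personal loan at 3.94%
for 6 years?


Formula: PMT = PV * r / (1 - (1+r)^(-n))
Denominator: 1 - (1 + 0.0394)^(-6) = 0.206944
Numerator: $43,150.00 * 0.0394 = 1700.11
PMT = 1700.11 / 0.206944 = $8,215.30

$8,215.30


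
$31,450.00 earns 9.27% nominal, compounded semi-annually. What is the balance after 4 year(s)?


Formula: FV = P * (1 + r/m)^(m*t)
Period rate: r/m = 0.0927 / 2 = 0.04635
Total periods: m*t = 2 * 4 = 8
Growth factor: (1 + 0.04635)^8 = 1.436865
FV = $31,450.00 * 1.436865 = $45,189.39

$45,189.39


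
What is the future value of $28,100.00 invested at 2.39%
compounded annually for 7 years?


Formula: FV = P * (1 + r)^n
Substituting: FV = $28,100.00 * (1 + 0.0239)^7
Growth factor: (1.0239)^7 = 1.179785
FV = $28,100.00 * 1.179785 = $33,151.95

$33,151.95


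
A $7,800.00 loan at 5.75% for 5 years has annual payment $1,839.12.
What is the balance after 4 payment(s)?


Formula: Balance = PV*(1+r)^k - PMT*((1+r)^k - 1)/r
Growth: (1 + 0.0575)^4 = 1.250609
Accumulated factor: ((1+r)^k - 1)/r = 4.358415
Balance = $7,800.00 * 1.250609 - $1,839.12 * 4.358415
Balance = $1,739.10

$1,739.10


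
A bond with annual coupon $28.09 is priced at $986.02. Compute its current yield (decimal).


Formula: Current yield = annual coupon / price
Substituting: CY = $28.09 / $986.02
CY = 0.028488

0.028488


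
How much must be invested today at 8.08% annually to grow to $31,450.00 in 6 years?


Formula: PV = FV / (1 + r)^n
Substituting: PV = $31,450.00 / (1 + 0.0808)^6
Discount factor: (1.0808)^6 = 1.59394
PV = $31,450.00 / 1.59394 = $19,730.98

$19,730.98


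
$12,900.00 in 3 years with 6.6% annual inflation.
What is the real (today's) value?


Formula: Real value = nominal / (1 + inflation)^years
Price level: (1 + 0.066)^3 = 1.211355
Real value = $12,900.00 / 1.211355 = $10,649.23

$10,649.23


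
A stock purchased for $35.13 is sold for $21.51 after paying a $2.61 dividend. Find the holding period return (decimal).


Formula: HPR = (P1 - P0 + D) / P0
Gain: $21.51 - $35.13 + $2.61 = -$11.01
HPR = -$11.01 / $35.13 = -0.3134

-0.3134


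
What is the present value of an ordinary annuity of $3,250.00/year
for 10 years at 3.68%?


Formula: PV = PMT * (1 - (1+r)^(-n)) / r
Discount factor: (1 + 0.0368)^(-10) = 0.696707
Bracket: 1 - 0.696707 = 0.303293
PV = $3,250.00 * 0.303293 / 0.0368 = $26,785.40

$26,785.40


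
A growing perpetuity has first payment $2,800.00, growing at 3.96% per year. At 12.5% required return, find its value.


Formula: PV = C / (r - g)
Spread: r - g = 0.125 - 0.0396 = 0.0854
Substituting: PV = $2,800.00 / 0.0854
PV = $32,786.89

$32,786.89


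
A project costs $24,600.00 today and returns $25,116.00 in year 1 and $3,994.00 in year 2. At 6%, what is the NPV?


Formula: NPV = C0 + C1/(1+r) + C2/(1+r)^2
Discount C1: $25,116.00 / (1 + 0.06) = $23,694.34
Discount C2: $3,994.00 / (1 + 0.06)^2 = $3,554.65
NPV = -$24,600.00 + $23,694.34 + $3,554.65 = $2,648.99

$2,648.99


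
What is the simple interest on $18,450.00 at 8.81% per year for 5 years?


Formula: I = P * r * t
Substituting: I = $18,450.00 * 0.0881 * 5
Step: I = $18,450.00 * 0.4405
I = $8,127.23

$8,127.23


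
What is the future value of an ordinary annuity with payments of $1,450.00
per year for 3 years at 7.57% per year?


Formula: FV = PMT * ((1+r)^n - 1) / r
Growth factor: (1 + 0.0757)^3 = 1.244725
Numerator: 1.244725 - 1 = 0.244725
FV = $1,450.00 * 0.244725 / 0.0757 = $4,687.60

$4,687.60


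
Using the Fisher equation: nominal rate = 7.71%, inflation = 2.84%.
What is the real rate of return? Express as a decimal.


Formula: (1 + r_real) = (1 + r_nom) / (1 + inflation)
Substituting: (1 + r_real) = 1.0771 / 1.0284
(1 + r_real) = 1.047355
r_real = 1.047355 - 1 = 0.047355

0.047355


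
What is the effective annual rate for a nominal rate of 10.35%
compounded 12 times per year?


Formula: EAR = (1 + r/m)^m - 1
Period rate: r/m = 0.1035 / 12 = 0.008625
Compounding: (1 + 0.008625)^12 = 1.108554
EAR = 1.108554 - 1 = 0.108554

0.108554


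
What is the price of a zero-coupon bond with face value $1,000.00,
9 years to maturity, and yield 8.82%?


Formula: Price = FV / (1 + r)^n
Substituting: Price = $1,000.00 / (1 + 0.0882)^9
Discount factor: (1.0882)^9 = 2.139826
Price = $1,000.00 / 2.139826 = $467.33

$467.33


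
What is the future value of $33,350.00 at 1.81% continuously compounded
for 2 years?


Formula: FV = P * e^(r*t)
Exponent: r*t = 0.0181 * 2 = 0.0362
e^(0.0362) = 1.036863
FV = $33,350.00 * 1.036863 = $34,579.39

$34,579.39


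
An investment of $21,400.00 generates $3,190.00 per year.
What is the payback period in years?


Formula: Payback = investment / annual cash flow
Substituting: Payback = $21,400.00 / $3,190.00
Payback = 6.7085 years

6.7085 years


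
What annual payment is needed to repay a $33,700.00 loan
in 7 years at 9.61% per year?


Formula: PMT = PV * r / (1 - (1+r)^(-n))
Denominator: 1 - (1 + 0.0961)^(-7) = 0.473924
Numerator: $33,700.00 * 0.0961 = 3238.57
PMT = 3238.57 / 0.473924 = $6,833.53

$6,833.53


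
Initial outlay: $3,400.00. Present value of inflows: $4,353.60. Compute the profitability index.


Formula: PI = PV(cash flows) / initial investment
Substituting: PI = $4,353.60 / $3,400.00
PI = 1.2805

1.2805


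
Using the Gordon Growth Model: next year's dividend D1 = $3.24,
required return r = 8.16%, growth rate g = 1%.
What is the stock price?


Formula: P = D1 / (r - g)
Spread: r - g = 0.0816 - 0.01 = 0.0716
Substituting: P = $3.24 / 0.0716
P = $45.25

$45.25


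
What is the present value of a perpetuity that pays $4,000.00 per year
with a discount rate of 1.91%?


Formula: PV = C / r
Substituting: PV = $4,000.00 / 0.0191
PV = $209,424.08

$209,424.08


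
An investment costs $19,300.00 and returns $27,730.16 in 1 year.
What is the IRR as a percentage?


Formula: IRR = C1/C0 - 1
Substituting: IRR = $27,730.16 / $19,300.00 - 1
Ratio: 1.436796 - 1 = 0.436796
IRR = 43.6796%

43.6796%


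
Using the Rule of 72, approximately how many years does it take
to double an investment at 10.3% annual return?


Formula: Years ≈ 72 / r
Substituting: Years ≈ 72 / 10.3
Years ≈ 7.0

7.0 years


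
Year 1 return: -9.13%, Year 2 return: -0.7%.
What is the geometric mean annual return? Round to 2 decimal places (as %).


Formula: Geometric mean = ((1+r1)*(1+r2))^(1/2) - 1
Product: (1 + -0.0913) * (1 + -0.007) = 0.9087 * 0.993 = 0.902339
Square root: 0.902339^0.5 = 0.949915
Geometric mean = 0.949915 - 1 = -0.050085
As percentage: -5.01%

-5.01%


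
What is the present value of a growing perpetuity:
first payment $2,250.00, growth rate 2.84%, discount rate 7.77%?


Formula: PV = C / (r - g)
Spread: r - g = 0.0777 - 0.0284 = 0.0493
Substituting: PV = $2,250.00 / 0.0493
PV = $45,638.95

$45,638.95


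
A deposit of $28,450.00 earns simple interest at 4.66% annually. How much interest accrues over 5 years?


Formula: I = P * r * t
Substituting: I = $28,450.00 * 0.0466 * 5
Step: I = $28,450.00 * 0.233
I = $6,628.85

$6,628.85


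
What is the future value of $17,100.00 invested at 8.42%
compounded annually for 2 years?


Formula: FV = P * (1 + r)^n
Substituting: FV = $17,100.00 * (1 + 0.0842)^2
Growth factor: (1.0842)^2 = 1.17549
FV = $17,100.00 * 1.17549 = $20,100.87

$20,100.87


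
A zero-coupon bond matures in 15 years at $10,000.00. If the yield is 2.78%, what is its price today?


Formula: Price = FV / (1 + r)^n
Substituting: Price = $10,000.00 / (1 + 0.0278)^15
Discount factor: (1.0278)^15 = 1.508791
Price = $10,000.00 / 1.508791 = $6,627.82

$6,627.82


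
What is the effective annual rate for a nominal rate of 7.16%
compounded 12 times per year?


Formula: EAR = (1 + r/m)^m - 1
Period rate: r/m = 0.0716 / 12 = 0.005967
Compounding: (1 + 0.005967)^12 = 1.073997
EAR = 1.073997 - 1 = 0.073997

0.073997


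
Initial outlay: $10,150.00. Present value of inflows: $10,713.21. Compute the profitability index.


Formula: PI = PV(cash flows) / initial investment
Substituting: PI = $10,713.21 / $10,150.00
PI = 1.0555

1.0555


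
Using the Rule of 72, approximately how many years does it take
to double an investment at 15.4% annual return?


Formula: Years ≈ 72 / r
Substituting: Years ≈ 72 / 15.4
Years ≈ 4.7

4.7 years


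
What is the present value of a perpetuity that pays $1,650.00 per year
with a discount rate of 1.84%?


Formula: PV = C / r
Substituting: PV = $1,650.00 / 0.0184
PV = $89,673.91

$89,673.91


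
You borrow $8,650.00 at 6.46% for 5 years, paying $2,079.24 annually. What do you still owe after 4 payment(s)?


Formula: Balance = PV*(1+r)^k - PMT*((1+r)^k - 1)/r
Growth: (1 + 0.0646)^4 = 1.284535
Accumulated factor: ((1+r)^k - 1)/r = 4.404562
Balance = $8,650.00 * 1.284535 - $2,079.24 * 4.404562
Balance = $1,953.08

$1,953.08


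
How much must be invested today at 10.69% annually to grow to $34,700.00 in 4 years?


Formula: PV = FV / (1 + r)^n
Substituting: PV = $34,700.00 / (1 + 0.1069)^4
Discount factor: (1.1069)^4 = 1.501183
PV = $34,700.00 / 1.501183 = $23,115.11

$23,115.11


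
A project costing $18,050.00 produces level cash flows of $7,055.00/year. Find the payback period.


Formula: Payback = investment / annual cash flow
Substituting: Payback = $18,050.00 / $7,055.00
Payback = 2.5585 years

2.5585 years


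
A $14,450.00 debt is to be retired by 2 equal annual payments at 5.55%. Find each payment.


Formula: PMT = PV * r / (1 - (1+r)^(-n))
Denominator: 1 - (1 + 0.0555)^(-2) = 0.102399
Numerator: $14,450.00 * 0.0555 = 801.975
PMT = 801.975 / 0.102399 = $7,831.89

$7,831.89


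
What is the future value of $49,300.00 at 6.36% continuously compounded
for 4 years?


Formula: FV = P * e^(r*t)
Exponent: r*t = 0.0636 * 4 = 0.2544
e^(0.2544) = 1.289688
FV = $49,300.00 * 1.289688 = $63,581.60

$63,581.60


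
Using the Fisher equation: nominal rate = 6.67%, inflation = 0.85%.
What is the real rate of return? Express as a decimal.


Formula: (1 + r_real) = (1 + r_nom) / (1 + inflation)
Substituting: (1 + r_real) = 1.0667 / 1.0085
(1 + r_real) = 1.057709
r_real = 1.057709 - 1 = 0.057709

0.057709


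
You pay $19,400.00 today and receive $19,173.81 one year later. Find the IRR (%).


Formula: IRR = C1/C0 - 1
Substituting: IRR = $19,173.81 / $19,400.00 - 1
Ratio: 0.988341 - 1 = -0.011659
IRR = -1.1659%

-1.1659%


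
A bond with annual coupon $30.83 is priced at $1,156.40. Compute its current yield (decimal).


Formula: Current yield = annual coupon / price
Substituting: CY = $30.83 / $1,156.40
CY = 0.02666

0.02666


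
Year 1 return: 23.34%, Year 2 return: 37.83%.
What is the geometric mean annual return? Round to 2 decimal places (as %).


Formula: Geometric mean = ((1+r1)*(1+r2))^(1/2) - 1
Product: (1 + 0.2334) * (1 + 0.3783) = 1.2334 * 1.3783 = 1.699995
Square root: 1.699995^0.5 = 1.303839
Geometric mean = 1.303839 - 1 = 0.303839
As percentage: 30.38%

30.38%


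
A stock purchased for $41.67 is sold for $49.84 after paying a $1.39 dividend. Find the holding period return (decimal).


Formula: HPR = (P1 - P0 + D) / P0
Gain: $49.84 - $41.67 + $1.39 = $9.56
HPR = $9.56 / $41.67 = 0.2294

0.2294


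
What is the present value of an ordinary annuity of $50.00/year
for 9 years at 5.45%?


Formula: PV = PMT * (1 - (1+r)^(-n)) / r
Discount factor: (1 + 0.0545)^(-9) = 0.62027
Bracket: 1 - 0.62027 = 0.37973
PV = $50.00 * 0.37973 / 0.0545 = $348.38

$348.38


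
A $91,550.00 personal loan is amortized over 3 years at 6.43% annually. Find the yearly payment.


Formula: PMT = PV * r / (1 - (1+r)^(-n))
Denominator: 1 - (1 + 0.0643)^(-3) = 0.170516
Numerator: $91,550.00 * 0.0643 = 5886.665
PMT = 5886.665 / 0.170516 = $34,522.58

$34,522.58


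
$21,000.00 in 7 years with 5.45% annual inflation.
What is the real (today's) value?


Formula: Real value = nominal / (1 + inflation)^years
Price level: (1 + 0.0545)^7 = 1.44986
Real value = $21,000.00 / 1.44986 = $14,484.16

$14,484.16


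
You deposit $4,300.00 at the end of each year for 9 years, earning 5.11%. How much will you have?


Formula: FV = PMT * ((1+r)^n - 1) / r
Growth factor: (1 + 0.0511)^9 = 1.566016
Numerator: 1.566016 - 1 = 0.566016
FV = $4,300.00 * 0.566016 / 0.0511 = $47,629.57

$47,629.57


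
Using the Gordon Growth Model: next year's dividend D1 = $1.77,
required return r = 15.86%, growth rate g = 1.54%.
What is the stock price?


Formula: P = D1 / (r - g)
Spread: r - g = 0.1586 - 0.0154 = 0.1432
Substituting: P = $1.77 / 0.1432
P = $12.36

$12.36


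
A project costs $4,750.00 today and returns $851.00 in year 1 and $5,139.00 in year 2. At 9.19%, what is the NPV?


Formula: NPV = C0 + C1/(1+r) + C2/(1+r)^2
Discount C1: $851.00 / (1 + 0.0919) = $779.38
Discount C2: $5,139.00 / (1 + 0.0919)^2 = $4,310.35
NPV = -$4,750.00 + $779.38 + $4,310.35 = $339.73

$339.73


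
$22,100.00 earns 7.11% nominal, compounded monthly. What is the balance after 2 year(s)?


Formula: FV = P * (1 + r/m)^(m*t)
Period rate: r/m = 0.0711 / 12 = 0.005925
Total periods: m*t = 12 * 2 = 24
Growth factor: (1 + 0.005925)^24 = 1.152324
FV = $22,100.00 * 1.152324 = $25,466.35

$25,466.35


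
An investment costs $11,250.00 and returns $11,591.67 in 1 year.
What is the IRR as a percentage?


Formula: IRR = C1/C0 - 1
Substituting: IRR = $11,591.67 / $11,250.00 - 1
Ratio: 1.030371 - 1 = 0.030371
IRR = 3.0371%

3.0371%


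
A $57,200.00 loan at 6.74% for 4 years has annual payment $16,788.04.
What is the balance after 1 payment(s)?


Formula: Balance = PV*(1+r)^k - PMT*((1+r)^k - 1)/r
Growth: (1 + 0.0674)^1 = 1.0674
Accumulated factor: ((1+r)^k - 1)/r = 1.0
Balance = $57,200.00 * 1.0674 - $16,788.04 * 1.0
Balance = $44,267.24

$44,267.24


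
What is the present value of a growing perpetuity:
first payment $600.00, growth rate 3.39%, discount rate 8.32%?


Formula: PV = C / (r - g)
Spread: r - g = 0.0832 - 0.0339 = 0.0493
Substituting: PV = $600.00 / 0.0493
PV = $12,170.39

$12,170.39


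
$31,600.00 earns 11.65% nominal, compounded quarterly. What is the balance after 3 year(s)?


Formula: FV = P * (1 + r/m)^(m*t)
Period rate: r/m = 0.1165 / 4 = 0.029125
Total periods: m*t = 4 * 3 = 12
Growth factor: (1 + 0.029125)^12 = 1.411294
FV = $31,600.00 * 1.411294 = $44,596.90

$44,596.90
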